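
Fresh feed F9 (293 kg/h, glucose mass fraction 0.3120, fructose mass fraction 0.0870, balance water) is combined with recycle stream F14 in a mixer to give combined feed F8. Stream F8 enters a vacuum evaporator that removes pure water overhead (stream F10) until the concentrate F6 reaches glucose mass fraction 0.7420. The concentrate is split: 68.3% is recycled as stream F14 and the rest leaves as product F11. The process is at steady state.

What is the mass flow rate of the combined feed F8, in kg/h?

Overall glucose balance (none leaves overhead): glucose in fresh feed = glucose in product, i.e. 293×0.312 = (1−0.683)·F6·0.742.
F6 = 91.416/(0.742×0.317) = 388.65 kg/h.
Recycle F14 = 0.683×388.65 = 265.45 kg/h.
Combined feed F8 = 293 + 265.45 = 558.45 kg/h.

558.4 kg/h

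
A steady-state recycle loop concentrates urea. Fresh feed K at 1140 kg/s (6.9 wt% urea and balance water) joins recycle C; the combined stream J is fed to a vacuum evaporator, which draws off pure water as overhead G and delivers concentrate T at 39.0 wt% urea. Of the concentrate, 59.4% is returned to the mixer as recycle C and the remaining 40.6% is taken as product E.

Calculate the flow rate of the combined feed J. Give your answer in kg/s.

Overall urea balance (none leaves overhead): urea in fresh feed = urea in product, i.e. 1140×0.069 = (1−0.594)·T·0.390.
T = 78.66/(0.390×0.406) = 496.78 kg/s.
Recycle C = 0.594×496.78 = 295.09 kg/s.
Combined feed J = 1140 + 295.09 = 1435.1 kg/s.

1435 kg/s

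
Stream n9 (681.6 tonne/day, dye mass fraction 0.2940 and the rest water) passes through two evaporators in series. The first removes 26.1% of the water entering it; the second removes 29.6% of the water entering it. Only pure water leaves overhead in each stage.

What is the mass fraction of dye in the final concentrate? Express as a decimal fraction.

0.4446

water in feed = 681.6×0.706 = 481.21 tonne/day.
After stage 1: water left = (1−0.261)×481.21 = 355.61; stream total = 556 tonne/day.
After stage 2: water left = (1−0.296)×355.61 = 250.35; final concentrate = 450.74 tonne/day.
dye fraction = 200.39/450.74 = 0.4446.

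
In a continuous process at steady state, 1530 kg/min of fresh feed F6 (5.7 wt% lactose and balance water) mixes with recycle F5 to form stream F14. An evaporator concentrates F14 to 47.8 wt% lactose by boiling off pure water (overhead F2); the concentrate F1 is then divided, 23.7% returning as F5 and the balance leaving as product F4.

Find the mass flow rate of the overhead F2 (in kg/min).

1348 kg/min

Overall lactose balance (none leaves overhead): lactose in fresh feed = lactose in product, i.e. 1530×0.057 = (1−0.237)·F1·0.478.
F1 = 87.21/(0.478×0.763) = 239.12 kg/min.
Recycle F5 = 0.237×239.12 = 56.671 kg/min.
Combined feed F14 = 1530 + 56.671 = 1586.7 kg/min.
Overhead F2 = F14 − F1 = 1586.7 − 239.12 = 1347.6 kg/min.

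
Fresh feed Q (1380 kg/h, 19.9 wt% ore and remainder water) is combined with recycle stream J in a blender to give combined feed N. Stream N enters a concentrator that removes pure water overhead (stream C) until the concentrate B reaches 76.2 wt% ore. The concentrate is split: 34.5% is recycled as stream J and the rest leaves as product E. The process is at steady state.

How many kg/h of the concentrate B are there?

Overall ore balance (none leaves overhead): ore in fresh feed = ore in product, i.e. 1380×0.199 = (1−0.345)·B·0.762.
B = 274.62/(0.762×0.655) = 550.22 kg/h.

550.2 kg/h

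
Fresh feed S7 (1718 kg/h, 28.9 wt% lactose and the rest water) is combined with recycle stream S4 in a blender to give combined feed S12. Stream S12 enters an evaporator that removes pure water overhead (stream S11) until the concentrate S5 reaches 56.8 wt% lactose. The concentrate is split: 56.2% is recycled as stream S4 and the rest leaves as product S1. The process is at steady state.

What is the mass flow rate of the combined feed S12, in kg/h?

2840 kg/h

Overall lactose balance (none leaves overhead): lactose in fresh feed = lactose in product, i.e. 1718×0.289 = (1−0.562)·S5·0.568.
S5 = 496.5/(0.568×0.438) = 1995.7 kg/h.
Recycle S4 = 0.562×1995.7 = 1121.6 kg/h.
Combined feed S12 = 1718 + 1121.6 = 2839.6 kg/h.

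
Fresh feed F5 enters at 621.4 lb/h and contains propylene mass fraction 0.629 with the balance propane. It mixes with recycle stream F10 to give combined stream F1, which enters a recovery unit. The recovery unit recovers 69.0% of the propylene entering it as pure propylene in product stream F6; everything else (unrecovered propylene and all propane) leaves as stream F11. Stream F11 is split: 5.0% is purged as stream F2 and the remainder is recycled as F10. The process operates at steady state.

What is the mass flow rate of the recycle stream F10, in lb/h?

propane enters only via F5 and leaves only via the purge: 621.4×0.371 = 0.050×(propane in F11), and the recovery unit passes all propane, so propane in F1 = propane in F11 = 4610.8 lb/h.
propylene in F1: m_A = 621.4×0.629 + (1−0.050)·(1−0.690)·m_A, so m_A = 390.86/0.7055 = 554.02 lb/h.
F11 = (1−0.690)×554.02 + 4610.8 = 4782.5 lb/h.
Recycle F10 = (1−0.050)×4782.5 = 4543.4 lb/h.

4543 lb/h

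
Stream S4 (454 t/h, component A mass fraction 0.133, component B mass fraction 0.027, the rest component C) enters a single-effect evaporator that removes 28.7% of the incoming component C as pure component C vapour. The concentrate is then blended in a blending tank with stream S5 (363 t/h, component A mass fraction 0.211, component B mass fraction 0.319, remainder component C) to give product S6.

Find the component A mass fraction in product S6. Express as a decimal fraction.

0.194

Vapour removed = 0.287×0.840×454 = 109.45 t/h; concentrate = 344.55 t/h.
component A reaching the mixer = 60.382 (from concentrate) + 363×0.211 = 136.98 t/h.
Product flow = 344.55 + 363 = 707.55 t/h; component A fraction = 0.194.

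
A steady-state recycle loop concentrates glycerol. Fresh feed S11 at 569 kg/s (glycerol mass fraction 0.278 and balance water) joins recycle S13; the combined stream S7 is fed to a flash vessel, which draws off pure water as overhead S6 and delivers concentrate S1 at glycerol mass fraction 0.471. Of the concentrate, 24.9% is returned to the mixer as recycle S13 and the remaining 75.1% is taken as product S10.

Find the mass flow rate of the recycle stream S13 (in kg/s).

111.4 kg/s

Overall glycerol balance (none leaves overhead): glycerol in fresh feed = glycerol in product, i.e. 569×0.278 = (1−0.249)·S1·0.471.
S1 = 158.18/(0.471×0.751) = 447.19 kg/s.
Recycle S13 = 0.249×447.19 = 111.35 kg/s.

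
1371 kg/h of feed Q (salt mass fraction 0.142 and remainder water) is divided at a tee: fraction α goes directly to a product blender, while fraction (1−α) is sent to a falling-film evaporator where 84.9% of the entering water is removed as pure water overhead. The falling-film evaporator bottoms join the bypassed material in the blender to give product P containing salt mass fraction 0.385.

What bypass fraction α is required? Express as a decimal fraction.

0.134

All 1371×0.142 = 194.68 kg/h of salt reaches P, so P = 194.68/0.385 = 505.67 kg/h and vapour = 865.33 kg/h.
The evaporator receives (1−α)·1371 of feed at 0.858 water and removes 0.849 of that water:
0.849×0.858×(1−α)×1371 = 865.33
(1−α) = 865.33/998.69 = 0.8665;  α = 0.1335.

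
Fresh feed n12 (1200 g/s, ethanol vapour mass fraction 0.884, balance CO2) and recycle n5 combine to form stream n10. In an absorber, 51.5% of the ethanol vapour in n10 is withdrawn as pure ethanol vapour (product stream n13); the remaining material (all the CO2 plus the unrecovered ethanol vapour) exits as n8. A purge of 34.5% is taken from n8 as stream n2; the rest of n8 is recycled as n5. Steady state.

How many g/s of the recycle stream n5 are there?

758.2 g/s

CO2 enters only via n12 and leaves only via the purge: 1200×0.116 = 0.345×(CO2 in n8), and the absorber passes all CO2, so CO2 in n10 = CO2 in n8 = 403.48 g/s.
ethanol vapour in n10: m_A = 1200×0.884 + (1−0.345)·(1−0.515)·m_A, so m_A = 1060.8/0.6823 = 1554.7 g/s.
n8 = (1−0.515)×1554.7 + 403.48 = 1157.5 g/s.
Recycle n5 = (1−0.345)×1157.5 = 758.16 g/s.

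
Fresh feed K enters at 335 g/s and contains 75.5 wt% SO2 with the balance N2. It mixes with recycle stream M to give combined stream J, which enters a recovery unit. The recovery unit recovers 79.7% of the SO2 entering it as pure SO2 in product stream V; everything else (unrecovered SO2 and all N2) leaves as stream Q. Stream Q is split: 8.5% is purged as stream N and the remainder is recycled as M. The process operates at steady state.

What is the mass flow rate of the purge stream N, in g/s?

87.43 g/s

N2 enters only via K and leaves only via the purge: 335×0.245 = 0.085×(N2 in Q), and the recovery unit passes all N2, so N2 in J = N2 in Q = 965.59 g/s.
SO2 in J: m_A = 335×0.755 + (1−0.085)·(1−0.797)·m_A, so m_A = 252.93/0.8143 = 310.62 g/s.
Q = (1−0.797)×310.62 + 965.59 = 1028.6 g/s.
Purge N = 0.085×1028.6 = 87.435 g/s.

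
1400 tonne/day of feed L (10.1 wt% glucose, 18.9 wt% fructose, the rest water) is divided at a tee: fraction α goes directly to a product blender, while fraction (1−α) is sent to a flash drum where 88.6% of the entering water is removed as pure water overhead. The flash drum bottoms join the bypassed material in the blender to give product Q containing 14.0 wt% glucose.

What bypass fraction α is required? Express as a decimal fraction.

0.557

All 1400×0.101 = 141.4 tonne/day of glucose reaches Q, so Q = 141.4/0.140 = 1010 tonne/day and vapour = 390 tonne/day.
The evaporator receives (1−α)·1400 of feed at 0.710 water and removes 0.886 of that water:
0.886×0.710×(1−α)×1400 = 390
(1−α) = 390/880.68 = 0.4428;  α = 0.5572.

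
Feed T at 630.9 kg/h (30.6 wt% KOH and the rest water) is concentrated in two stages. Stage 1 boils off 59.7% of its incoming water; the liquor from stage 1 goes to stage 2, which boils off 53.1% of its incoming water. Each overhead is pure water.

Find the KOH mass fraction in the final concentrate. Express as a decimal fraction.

water in feed = 630.9×0.694 = 437.84 kg/h.
After stage 1: water left = (1−0.597)×437.84 = 176.45; stream total = 369.51 kg/h.
After stage 2: water left = (1−0.531)×176.45 = 82.756; final concentrate = 275.81 kg/h.
KOH fraction = 193.06/275.81 = 0.700.

0.700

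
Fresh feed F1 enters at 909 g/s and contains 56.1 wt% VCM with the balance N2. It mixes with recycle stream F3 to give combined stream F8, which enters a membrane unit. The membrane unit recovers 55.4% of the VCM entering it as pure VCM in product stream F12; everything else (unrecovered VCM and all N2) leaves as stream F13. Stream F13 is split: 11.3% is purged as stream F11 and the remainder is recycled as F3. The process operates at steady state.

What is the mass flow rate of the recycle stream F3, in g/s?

3466 g/s

N2 enters only via F1 and leaves only via the purge: 909×0.439 = 0.113×(N2 in F13), and the membrane unit passes all N2, so N2 in F8 = N2 in F13 = 3531.4 g/s.
VCM in F8: m_A = 909×0.561 + (1−0.113)·(1−0.554)·m_A, so m_A = 509.95/0.6044 = 843.73 g/s.
F13 = (1−0.554)×843.73 + 3531.4 = 3907.7 g/s.
Recycle F3 = (1−0.113)×3907.7 = 3466.2 g/s.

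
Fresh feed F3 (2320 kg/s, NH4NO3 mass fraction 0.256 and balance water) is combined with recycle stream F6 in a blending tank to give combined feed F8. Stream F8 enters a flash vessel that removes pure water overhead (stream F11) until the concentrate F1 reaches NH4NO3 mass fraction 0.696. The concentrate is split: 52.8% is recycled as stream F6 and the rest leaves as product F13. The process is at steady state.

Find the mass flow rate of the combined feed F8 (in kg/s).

Overall NH4NO3 balance (none leaves overhead): NH4NO3 in fresh feed = NH4NO3 in product, i.e. 2320×0.256 = (1−0.528)·F1·0.696.
F1 = 593.92/(0.696×0.472) = 1807.9 kg/s.
Recycle F6 = 0.528×1807.9 = 954.58 kg/s.
Combined feed F8 = 2320 + 954.58 = 3274.6 kg/s.

3275 kg/s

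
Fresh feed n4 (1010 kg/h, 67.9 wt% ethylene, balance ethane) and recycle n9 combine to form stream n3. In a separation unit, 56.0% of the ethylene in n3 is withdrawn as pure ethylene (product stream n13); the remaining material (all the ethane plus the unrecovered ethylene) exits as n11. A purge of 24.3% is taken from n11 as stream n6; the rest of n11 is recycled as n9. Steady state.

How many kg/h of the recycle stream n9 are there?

1352 kg/h

ethane enters only via n4 and leaves only via the purge: 1010×0.321 = 0.243×(ethane in n11), and the separation unit passes all ethane, so ethane in n3 = ethane in n11 = 1334.2 kg/h.
ethylene in n3: m_A = 1010×0.679 + (1−0.243)·(1−0.560)·m_A, so m_A = 685.79/0.6669 = 1028.3 kg/h.
n11 = (1−0.560)×1028.3 + 1334.2 = 1786.6 kg/h.
Recycle n9 = (1−0.243)×1786.6 = 1352.5 kg/h.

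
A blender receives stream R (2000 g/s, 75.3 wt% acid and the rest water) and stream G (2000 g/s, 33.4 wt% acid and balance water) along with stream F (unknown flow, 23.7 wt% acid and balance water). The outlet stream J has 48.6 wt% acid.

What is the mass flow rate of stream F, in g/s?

923.7 g/s

Let F be the unknown flow. Total out = 4000 + F.
acid balance: 2174 + 0.237·F = 0.486·(4000 + F)
(0.237 − 0.486)·F = 0.486×4000 − 2174 = -230
F = -230 / -0.249 = 923.69 g/s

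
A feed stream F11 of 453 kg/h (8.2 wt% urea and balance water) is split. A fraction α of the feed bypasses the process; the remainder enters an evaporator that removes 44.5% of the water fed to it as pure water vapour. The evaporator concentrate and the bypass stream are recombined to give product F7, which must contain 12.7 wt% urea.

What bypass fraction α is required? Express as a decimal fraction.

All 453×0.082 = 37.146 kg/h of urea reaches F7, so F7 = 37.146/0.127 = 292.49 kg/h and vapour = 160.51 kg/h.
The evaporator receives (1−α)·453 of feed at 0.918 water and removes 0.445 of that water:
0.445×0.918×(1−α)×453 = 160.51
(1−α) = 160.51/185.06 = 0.8674;  α = 0.1326.

0.133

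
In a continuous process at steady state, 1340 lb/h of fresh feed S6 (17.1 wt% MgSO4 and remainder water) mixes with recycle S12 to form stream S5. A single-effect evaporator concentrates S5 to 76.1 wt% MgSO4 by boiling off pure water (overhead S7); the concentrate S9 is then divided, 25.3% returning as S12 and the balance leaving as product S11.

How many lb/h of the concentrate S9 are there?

403.1 lb/h

Overall MgSO4 balance (none leaves overhead): MgSO4 in fresh feed = MgSO4 in product, i.e. 1340×0.171 = (1−0.253)·S9·0.761.
S9 = 229.14/(0.761×0.747) = 403.08 lb/h.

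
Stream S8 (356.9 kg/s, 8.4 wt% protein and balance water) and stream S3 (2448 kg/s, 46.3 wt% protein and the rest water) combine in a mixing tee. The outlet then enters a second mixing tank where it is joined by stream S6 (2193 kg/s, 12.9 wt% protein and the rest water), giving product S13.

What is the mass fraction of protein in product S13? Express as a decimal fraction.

Overall, product flow = 4997.9 kg/s.
protein in = 356.9×0.084 + 2448×0.463 + 2193×0.129 = 1446.3 kg/s.
protein fraction in S13 = 0.289.

0.289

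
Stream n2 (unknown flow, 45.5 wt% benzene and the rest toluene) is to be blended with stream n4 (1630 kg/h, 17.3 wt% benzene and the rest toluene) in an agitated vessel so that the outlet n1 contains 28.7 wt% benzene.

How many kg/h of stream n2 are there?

Let n2 be the unknown flow. Total out = 1630 + n2.
benzene balance: 281.99 + 0.455·n2 = 0.287·(1630 + n2)
(0.455 − 0.287)·n2 = 0.287×1630 − 281.99 = 185.82
n2 = 185.82 / 0.168 = 1106.1 kg/h

1106 kg/h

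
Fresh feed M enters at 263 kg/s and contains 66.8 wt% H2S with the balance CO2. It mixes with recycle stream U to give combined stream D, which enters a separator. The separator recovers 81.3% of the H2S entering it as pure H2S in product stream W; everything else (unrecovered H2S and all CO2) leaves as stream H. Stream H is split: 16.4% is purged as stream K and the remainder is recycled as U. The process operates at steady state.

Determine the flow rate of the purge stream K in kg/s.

93.7 kg/s

CO2 enters only via M and leaves only via the purge: 263×0.332 = 0.164×(CO2 in H), and the separator passes all CO2, so CO2 in D = CO2 in H = 532.41 kg/s.
H2S in D: m_A = 263×0.668 + (1−0.164)·(1−0.813)·m_A, so m_A = 175.68/0.8437 = 208.24 kg/s.
H = (1−0.813)×208.24 + 532.41 = 571.36 kg/s.
Purge K = 0.164×571.36 = 93.702 kg/s.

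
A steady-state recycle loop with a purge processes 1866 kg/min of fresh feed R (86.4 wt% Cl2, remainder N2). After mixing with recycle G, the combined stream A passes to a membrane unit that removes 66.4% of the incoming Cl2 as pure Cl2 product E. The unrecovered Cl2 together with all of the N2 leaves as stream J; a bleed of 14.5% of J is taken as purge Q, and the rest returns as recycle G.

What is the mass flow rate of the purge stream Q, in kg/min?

N2 enters only via R and leaves only via the purge: 1866×0.136 = 0.145×(N2 in J), and the membrane unit passes all N2, so N2 in A = N2 in J = 1750.2 kg/min.
Cl2 in A: m_A = 1866×0.864 + (1−0.145)·(1−0.664)·m_A, so m_A = 1612.2/0.7127 = 2262.1 kg/min.
J = (1−0.664)×2262.1 + 1750.2 = 2510.2 kg/min.
Purge Q = 0.145×2510.2 = 363.98 kg/min.

364 kg/min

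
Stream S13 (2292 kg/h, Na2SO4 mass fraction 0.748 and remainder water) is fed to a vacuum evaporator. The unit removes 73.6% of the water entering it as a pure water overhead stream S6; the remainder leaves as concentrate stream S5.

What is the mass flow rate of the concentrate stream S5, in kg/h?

1867 kg/h

water entering = 2292×0.252 = 577.58 kg/h; overhead removed = 0.736×577.58 = 425.1 kg/h.
Concentrate = 2292 − 425.1 = 1866.9 kg/h.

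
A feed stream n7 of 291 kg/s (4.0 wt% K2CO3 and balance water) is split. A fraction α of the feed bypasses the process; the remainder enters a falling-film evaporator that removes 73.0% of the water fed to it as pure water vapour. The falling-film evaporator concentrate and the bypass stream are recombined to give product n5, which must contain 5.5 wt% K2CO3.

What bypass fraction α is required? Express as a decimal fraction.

0.611

All 291×0.040 = 11.64 kg/s of K2CO3 reaches n5, so n5 = 11.64/0.055 = 211.64 kg/s and vapour = 79.364 kg/s.
The evaporator receives (1−α)·291 of feed at 0.960 water and removes 0.730 of that water:
0.730×0.960×(1−α)×291 = 79.364
(1−α) = 79.364/203.93 = 0.3892;  α = 0.6108.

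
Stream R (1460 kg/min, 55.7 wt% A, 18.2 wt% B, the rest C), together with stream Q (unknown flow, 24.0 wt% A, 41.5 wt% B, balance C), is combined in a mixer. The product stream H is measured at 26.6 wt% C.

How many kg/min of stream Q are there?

Let Q be the unknown flow. Total out = 1460 + Q.
C balance: 381.06 + 0.345·Q = 0.266·(1460 + Q)
(0.345 − 0.266)·Q = 0.266×1460 − 381.06 = 7.3
Q = 7.3 / 0.079 = 92.405 kg/min

92.41 kg/min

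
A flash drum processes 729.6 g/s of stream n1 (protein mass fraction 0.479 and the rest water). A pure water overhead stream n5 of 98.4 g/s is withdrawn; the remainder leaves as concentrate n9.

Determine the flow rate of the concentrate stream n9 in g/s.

Concentrate = 729.6 − 98.4 = 631.2 g/s.

631.2 g/s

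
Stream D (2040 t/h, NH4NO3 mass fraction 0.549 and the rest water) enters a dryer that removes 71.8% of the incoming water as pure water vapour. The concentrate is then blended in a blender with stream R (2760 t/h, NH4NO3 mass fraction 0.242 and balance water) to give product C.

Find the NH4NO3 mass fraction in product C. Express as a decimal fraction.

0.432

Vapour removed = 0.718×0.451×2040 = 660.59 t/h; concentrate = 1379.4 t/h.
NH4NO3 reaching the mixer = 1120 (from concentrate) + 2760×0.242 = 1787.9 t/h.
Product flow = 1379.4 + 2760 = 4139.4 t/h; NH4NO3 fraction = 0.432.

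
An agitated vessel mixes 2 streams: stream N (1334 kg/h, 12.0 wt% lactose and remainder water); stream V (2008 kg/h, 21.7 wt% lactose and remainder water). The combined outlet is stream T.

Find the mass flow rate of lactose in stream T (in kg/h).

595.8 kg/h

lactose out = lactose in = 1334×0.120 + 2008×0.217 = 595.82 kg/h.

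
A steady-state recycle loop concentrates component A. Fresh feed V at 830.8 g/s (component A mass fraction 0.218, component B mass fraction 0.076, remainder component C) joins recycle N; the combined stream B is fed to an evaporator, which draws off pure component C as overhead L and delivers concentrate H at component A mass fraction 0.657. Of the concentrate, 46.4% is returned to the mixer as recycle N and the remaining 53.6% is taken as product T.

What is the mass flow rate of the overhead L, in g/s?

Overall component A balance (none leaves overhead): component A in fresh feed = component A in product, i.e. 830.8×0.218 = (1−0.464)·H·0.657.
H = 181.11/(0.657×0.536) = 514.31 g/s.
Recycle N = 0.464×514.31 = 238.64 g/s.
Combined feed B = 830.8 + 238.64 = 1069.4 g/s.
Overhead L = B − H = 1069.4 − 514.31 = 555.13 g/s.

555.1 g/s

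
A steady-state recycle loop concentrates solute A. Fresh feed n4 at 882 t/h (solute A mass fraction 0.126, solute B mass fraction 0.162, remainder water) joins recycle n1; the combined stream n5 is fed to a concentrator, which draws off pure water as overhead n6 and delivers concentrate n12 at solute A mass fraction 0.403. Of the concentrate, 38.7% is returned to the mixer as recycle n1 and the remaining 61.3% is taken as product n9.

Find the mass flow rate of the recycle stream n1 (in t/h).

174.1 t/h

Overall solute A balance (none leaves overhead): solute A in fresh feed = solute A in product, i.e. 882×0.126 = (1−0.387)·n12·0.403.
n12 = 111.13/(0.403×0.613) = 449.86 t/h.
Recycle n1 = 0.387×449.86 = 174.09 t/h.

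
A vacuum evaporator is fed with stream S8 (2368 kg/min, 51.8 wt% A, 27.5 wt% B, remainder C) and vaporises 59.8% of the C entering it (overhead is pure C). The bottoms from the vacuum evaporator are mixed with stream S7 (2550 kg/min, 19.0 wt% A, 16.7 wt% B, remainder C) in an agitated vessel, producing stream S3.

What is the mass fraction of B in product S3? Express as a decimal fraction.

Vapour removed = 0.598×0.207×2368 = 293.13 kg/min; concentrate = 2074.9 kg/min.
B reaching the mixer = 651.2 (from concentrate) + 2550×0.167 = 1077.1 kg/min.
Product flow = 2074.9 + 2550 = 4624.9 kg/min; B fraction = 0.233.

0.233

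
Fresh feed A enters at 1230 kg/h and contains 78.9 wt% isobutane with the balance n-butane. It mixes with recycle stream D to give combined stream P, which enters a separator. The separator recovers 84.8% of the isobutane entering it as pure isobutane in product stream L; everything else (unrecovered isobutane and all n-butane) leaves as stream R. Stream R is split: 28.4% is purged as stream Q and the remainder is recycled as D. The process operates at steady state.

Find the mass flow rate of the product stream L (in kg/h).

923.5 kg/h

isobutane in P: m_A = 1230×0.789 + (1−0.284)·(1−0.848)·m_A, so m_A = 970.47/0.8912 = 1089 kg/h.
Product L = 0.848×1089 = 923.46 kg/h.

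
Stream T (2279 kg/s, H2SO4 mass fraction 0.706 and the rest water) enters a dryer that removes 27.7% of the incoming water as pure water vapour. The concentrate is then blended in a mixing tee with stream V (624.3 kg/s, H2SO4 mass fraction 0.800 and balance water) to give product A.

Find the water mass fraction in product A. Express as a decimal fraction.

Vapour removed = 0.277×0.294×2279 = 185.6 kg/s; concentrate = 2093.4 kg/s.
water reaching the mixer = 484.43 (from concentrate) + 624.3×0.200 = 609.29 kg/s.
Product flow = 2093.4 + 624.3 = 2717.7 kg/s; water fraction = 0.224.

0.224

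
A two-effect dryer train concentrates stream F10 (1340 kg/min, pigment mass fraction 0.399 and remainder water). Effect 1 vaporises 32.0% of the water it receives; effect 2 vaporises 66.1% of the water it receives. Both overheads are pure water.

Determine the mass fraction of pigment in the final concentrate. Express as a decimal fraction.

water in feed = 1340×0.601 = 805.34 kg/min.
After stage 1: water left = (1−0.320)×805.34 = 547.63; stream total = 1082.3 kg/min.
After stage 2: water left = (1−0.661)×547.63 = 185.65; final concentrate = 720.31 kg/min.
pigment fraction = 534.66/720.31 = 0.742.

0.742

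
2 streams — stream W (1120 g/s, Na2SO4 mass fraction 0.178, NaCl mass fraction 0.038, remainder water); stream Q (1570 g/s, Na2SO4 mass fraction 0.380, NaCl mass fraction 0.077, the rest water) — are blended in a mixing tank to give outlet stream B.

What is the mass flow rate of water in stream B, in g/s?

water out = water in = 1120×0.784 + 1570×0.543 = 1730.6 g/s.

1731 g/s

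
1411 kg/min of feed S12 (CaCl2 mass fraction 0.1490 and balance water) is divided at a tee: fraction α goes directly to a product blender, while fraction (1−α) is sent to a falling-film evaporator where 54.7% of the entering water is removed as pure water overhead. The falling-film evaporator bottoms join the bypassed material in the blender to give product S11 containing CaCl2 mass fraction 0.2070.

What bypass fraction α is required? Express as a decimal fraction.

0.398

All 1411×0.149 = 210.24 kg/min of CaCl2 reaches S11, so S11 = 210.24/0.207 = 1015.6 kg/min and vapour = 395.35 kg/min.
The evaporator receives (1−α)·1411 of feed at 0.851 water and removes 0.547 of that water:
0.547×0.851×(1−α)×1411 = 395.35
(1−α) = 395.35/656.82 = 0.6019;  α = 0.3981.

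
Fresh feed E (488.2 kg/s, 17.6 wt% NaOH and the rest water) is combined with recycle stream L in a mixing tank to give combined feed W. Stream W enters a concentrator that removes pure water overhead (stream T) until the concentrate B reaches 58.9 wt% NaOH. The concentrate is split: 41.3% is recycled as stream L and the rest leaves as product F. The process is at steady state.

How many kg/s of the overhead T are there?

Overall NaOH balance (none leaves overhead): NaOH in fresh feed = NaOH in product, i.e. 488.2×0.176 = (1−0.413)·B·0.589.
B = 85.923/(0.589×0.587) = 248.52 kg/s.
Recycle L = 0.413×248.52 = 102.64 kg/s.
Combined feed W = 488.2 + 102.64 = 590.84 kg/s.
Overhead T = W − B = 590.84 − 248.52 = 342.32 kg/s.

342.3 kg/s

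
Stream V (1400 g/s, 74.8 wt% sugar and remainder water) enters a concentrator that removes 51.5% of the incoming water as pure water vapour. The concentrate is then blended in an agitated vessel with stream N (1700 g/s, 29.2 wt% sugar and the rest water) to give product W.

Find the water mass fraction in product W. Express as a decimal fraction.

0.471

Vapour removed = 0.515×0.252×1400 = 181.69 g/s; concentrate = 1218.3 g/s.
water reaching the mixer = 171.11 (from concentrate) + 1700×0.708 = 1374.7 g/s.
Product flow = 1218.3 + 1700 = 2918.3 g/s; water fraction = 0.471.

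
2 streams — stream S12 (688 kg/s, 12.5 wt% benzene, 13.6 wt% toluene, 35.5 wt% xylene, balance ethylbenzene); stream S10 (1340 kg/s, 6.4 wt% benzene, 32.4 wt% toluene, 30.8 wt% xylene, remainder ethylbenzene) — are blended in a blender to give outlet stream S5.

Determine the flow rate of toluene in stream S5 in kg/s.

527.7 kg/s

toluene out = toluene in = 688×0.136 + 1340×0.324 = 527.73 kg/s.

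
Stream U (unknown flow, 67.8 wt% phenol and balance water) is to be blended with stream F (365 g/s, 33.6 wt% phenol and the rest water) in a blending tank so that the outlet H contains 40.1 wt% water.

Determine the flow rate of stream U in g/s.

1215 g/s

Let U be the unknown flow. Total out = 365 + U.
water balance: 242.36 + 0.322·U = 0.401·(365 + U)
(0.322 − 0.401)·U = 0.401×365 − 242.36 = -95.995
U = -95.995 / -0.079 = 1215.1 g/s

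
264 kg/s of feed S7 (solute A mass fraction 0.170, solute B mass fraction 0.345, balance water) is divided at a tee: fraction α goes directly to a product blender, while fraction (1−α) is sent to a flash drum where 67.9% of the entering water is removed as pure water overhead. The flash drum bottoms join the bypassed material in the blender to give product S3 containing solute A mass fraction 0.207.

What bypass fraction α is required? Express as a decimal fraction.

All 264×0.170 = 44.88 kg/s of solute A reaches S3, so S3 = 44.88/0.207 = 216.81 kg/s and vapour = 47.188 kg/s.
The evaporator receives (1−α)·264 of feed at 0.485 water and removes 0.679 of that water:
0.679×0.485×(1−α)×264 = 47.188
(1−α) = 47.188/86.939 = 0.5428;  α = 0.4572.

0.457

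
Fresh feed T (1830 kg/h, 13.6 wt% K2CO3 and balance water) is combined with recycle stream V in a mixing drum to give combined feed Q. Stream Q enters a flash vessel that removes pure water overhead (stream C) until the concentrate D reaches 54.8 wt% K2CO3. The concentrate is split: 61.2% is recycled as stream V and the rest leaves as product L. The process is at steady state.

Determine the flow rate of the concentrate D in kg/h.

Overall K2CO3 balance (none leaves overhead): K2CO3 in fresh feed = K2CO3 in product, i.e. 1830×0.136 = (1−0.612)·D·0.548.
D = 248.88/(0.548×0.388) = 1170.5 kg/h.

1171 kg/h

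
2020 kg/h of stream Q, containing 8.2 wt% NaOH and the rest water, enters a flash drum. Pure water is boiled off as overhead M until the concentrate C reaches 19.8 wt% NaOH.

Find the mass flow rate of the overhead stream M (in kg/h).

NaOH is conserved: 2020×0.082 = 165.64 kg/h all reports to the concentrate.
Concentrate = 165.64/(target fraction) = 836.57 kg/h.
Overhead = 2020 − 836.57 = 1183.4 kg/h.

1183 kg/h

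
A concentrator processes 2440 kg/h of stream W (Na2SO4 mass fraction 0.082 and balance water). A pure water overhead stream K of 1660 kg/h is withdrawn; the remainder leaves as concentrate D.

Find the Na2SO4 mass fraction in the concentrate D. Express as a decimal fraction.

0.257

Na2SO4 is not removed: 2440×0.082 = 200.08 kg/h of Na2SO4 enters D.
Concentrate = 2440 − 1660 = 780 kg/h.
Mass fraction = 200.08/780 = 0.257.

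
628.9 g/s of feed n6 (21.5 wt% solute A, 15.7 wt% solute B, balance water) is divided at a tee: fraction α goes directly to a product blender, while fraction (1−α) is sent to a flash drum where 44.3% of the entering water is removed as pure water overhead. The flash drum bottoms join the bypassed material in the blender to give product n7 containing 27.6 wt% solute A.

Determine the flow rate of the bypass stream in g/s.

All 628.9×0.215 = 135.21 g/s of solute A reaches n7, so n7 = 135.21/0.276 = 489.9 g/s and vapour = 139 g/s.
The evaporator receives (1−α)·628.9 of feed at 0.628 water and removes 0.443 of that water:
0.443×0.628×(1−α)×628.9 = 139
(1−α) = 139/174.96 = 0.7944;  α = 0.2056.
Bypass flow = 0.2056×628.9 = 129.28 g/s.

129.3 g/s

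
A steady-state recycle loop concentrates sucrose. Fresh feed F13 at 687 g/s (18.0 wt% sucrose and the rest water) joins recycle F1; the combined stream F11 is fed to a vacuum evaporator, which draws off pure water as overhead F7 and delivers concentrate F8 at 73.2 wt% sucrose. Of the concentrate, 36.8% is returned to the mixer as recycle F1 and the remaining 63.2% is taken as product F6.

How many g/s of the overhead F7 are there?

518.1 g/s

Overall sucrose balance (none leaves overhead): sucrose in fresh feed = sucrose in product, i.e. 687×0.180 = (1−0.368)·F8·0.732.
F8 = 123.66/(0.732×0.632) = 267.3 g/s.
Recycle F1 = 0.368×267.3 = 98.367 g/s.
Combined feed F11 = 687 + 98.367 = 785.37 g/s.
Overhead F7 = F11 − F8 = 785.37 − 267.3 = 518.07 g/s.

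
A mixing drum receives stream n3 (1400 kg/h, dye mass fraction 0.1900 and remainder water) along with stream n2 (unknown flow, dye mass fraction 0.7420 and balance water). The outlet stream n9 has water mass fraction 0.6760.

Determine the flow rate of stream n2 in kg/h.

448.8 kg/h

Let n2 be the unknown flow. Total out = 1400 + n2.
water balance: 1134 + 0.258·n2 = 0.676·(1400 + n2)
(0.258 − 0.676)·n2 = 0.676×1400 − 1134 = -187.6
n2 = -187.6 / -0.418 = 448.8 kg/h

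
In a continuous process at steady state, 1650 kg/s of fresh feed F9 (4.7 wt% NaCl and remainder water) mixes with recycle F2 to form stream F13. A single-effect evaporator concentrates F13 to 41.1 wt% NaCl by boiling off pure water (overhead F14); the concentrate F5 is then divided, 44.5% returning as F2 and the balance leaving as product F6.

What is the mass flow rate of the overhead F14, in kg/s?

1461 kg/s

Overall NaCl balance (none leaves overhead): NaCl in fresh feed = NaCl in product, i.e. 1650×0.047 = (1−0.445)·F5·0.411.
F5 = 77.55/(0.411×0.555) = 339.98 kg/s.
Recycle F2 = 0.445×339.98 = 151.29 kg/s.
Combined feed F13 = 1650 + 151.29 = 1801.3 kg/s.
Overhead F14 = F13 − F5 = 1801.3 − 339.98 = 1461.3 kg/s.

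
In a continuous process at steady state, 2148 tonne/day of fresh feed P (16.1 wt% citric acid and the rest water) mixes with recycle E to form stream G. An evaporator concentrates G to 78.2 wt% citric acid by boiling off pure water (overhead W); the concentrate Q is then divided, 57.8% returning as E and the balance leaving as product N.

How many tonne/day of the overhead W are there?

Overall citric acid balance (none leaves overhead): citric acid in fresh feed = citric acid in product, i.e. 2148×0.161 = (1−0.578)·Q·0.782.
Q = 345.83/(0.782×0.422) = 1048 tonne/day.
Recycle E = 0.578×1048 = 605.72 tonne/day.
Combined feed G = 2148 + 605.72 = 2753.7 tonne/day.
Overhead W = G − Q = 2753.7 − 1048 = 1705.8 tonne/day.

1706 tonne/day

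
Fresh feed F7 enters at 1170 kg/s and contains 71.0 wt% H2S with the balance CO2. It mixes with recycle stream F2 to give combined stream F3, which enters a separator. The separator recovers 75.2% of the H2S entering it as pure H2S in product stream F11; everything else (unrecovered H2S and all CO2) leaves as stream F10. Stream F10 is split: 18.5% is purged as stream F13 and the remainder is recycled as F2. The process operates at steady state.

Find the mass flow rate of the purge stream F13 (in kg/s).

CO2 enters only via F7 and leaves only via the purge: 1170×0.290 = 0.185×(CO2 in F10), and the separator passes all CO2, so CO2 in F3 = CO2 in F10 = 1834.1 kg/s.
H2S in F3: m_A = 1170×0.710 + (1−0.185)·(1−0.752)·m_A, so m_A = 830.7/0.7979 = 1041.1 kg/s.
F10 = (1−0.752)×1041.1 + 1834.1 = 2092.3 kg/s.
Purge F13 = 0.185×2092.3 = 387.07 kg/s.

387.1 kg/s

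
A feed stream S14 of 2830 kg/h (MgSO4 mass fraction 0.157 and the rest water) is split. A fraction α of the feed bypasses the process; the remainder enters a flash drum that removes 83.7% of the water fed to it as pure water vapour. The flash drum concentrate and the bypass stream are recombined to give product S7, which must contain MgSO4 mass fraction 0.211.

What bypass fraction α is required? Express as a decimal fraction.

0.637

All 2830×0.157 = 444.31 kg/h of MgSO4 reaches S7, so S7 = 444.31/0.211 = 2105.7 kg/h and vapour = 724.27 kg/h.
The evaporator receives (1−α)·2830 of feed at 0.843 water and removes 0.837 of that water:
0.837×0.843×(1−α)×2830 = 724.27
(1−α) = 724.27/1996.8 = 0.3627;  α = 0.6373.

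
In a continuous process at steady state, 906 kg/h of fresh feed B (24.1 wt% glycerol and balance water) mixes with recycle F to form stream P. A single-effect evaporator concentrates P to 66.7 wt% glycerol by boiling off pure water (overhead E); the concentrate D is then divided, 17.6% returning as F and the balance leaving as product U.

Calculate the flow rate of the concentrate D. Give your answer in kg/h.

397.3 kg/h

Overall glycerol balance (none leaves overhead): glycerol in fresh feed = glycerol in product, i.e. 906×0.241 = (1−0.176)·D·0.667.
D = 218.35/(0.667×0.824) = 397.28 kg/h.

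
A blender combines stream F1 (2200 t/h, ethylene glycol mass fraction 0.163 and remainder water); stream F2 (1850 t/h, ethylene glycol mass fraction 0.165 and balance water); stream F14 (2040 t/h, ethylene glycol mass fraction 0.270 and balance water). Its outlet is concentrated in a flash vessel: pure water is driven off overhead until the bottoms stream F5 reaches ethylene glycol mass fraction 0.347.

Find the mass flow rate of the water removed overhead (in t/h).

ethylene glycol entering = 2200×0.163 + 1850×0.165 + 2040×0.270 = 1214.7 t/h.
All ethylene glycol reports to F5, so F5 = 1214.7/0.347 = 3500.4 t/h.
Total feed = 6090 t/h; overhead = 6090 − 3500.4 = 2589.6 t/h.

2590 t/h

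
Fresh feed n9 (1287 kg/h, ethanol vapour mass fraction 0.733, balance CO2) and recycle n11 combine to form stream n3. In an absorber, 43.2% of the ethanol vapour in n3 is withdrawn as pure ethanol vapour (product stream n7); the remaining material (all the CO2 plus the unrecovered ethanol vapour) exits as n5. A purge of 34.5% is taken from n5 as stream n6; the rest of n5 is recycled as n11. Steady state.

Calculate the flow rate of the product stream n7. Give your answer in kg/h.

649 kg/h

ethanol vapour in n3: m_A = 1287×0.733 + (1−0.345)·(1−0.432)·m_A, so m_A = 943.37/0.6280 = 1502.3 kg/h.
Product n7 = 0.432×1502.3 = 648.98 kg/h.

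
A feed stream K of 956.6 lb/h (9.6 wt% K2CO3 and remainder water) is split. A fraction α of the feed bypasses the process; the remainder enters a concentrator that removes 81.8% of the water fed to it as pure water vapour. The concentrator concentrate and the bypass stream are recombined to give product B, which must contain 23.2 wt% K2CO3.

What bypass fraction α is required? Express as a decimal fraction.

All 956.6×0.096 = 91.834 lb/h of K2CO3 reaches B, so B = 91.834/0.232 = 395.83 lb/h and vapour = 560.77 lb/h.
The evaporator receives (1−α)·956.6 of feed at 0.904 water and removes 0.818 of that water:
0.818×0.904×(1−α)×956.6 = 560.77
(1−α) = 560.77/707.38 = 0.7927;  α = 0.2073.

0.207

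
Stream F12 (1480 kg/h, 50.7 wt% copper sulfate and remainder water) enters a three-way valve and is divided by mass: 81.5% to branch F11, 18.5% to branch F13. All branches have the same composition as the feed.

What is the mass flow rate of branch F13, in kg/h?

Branch F13 flow = 0.185×1480 = 273.8 kg/h.

273.8 kg/h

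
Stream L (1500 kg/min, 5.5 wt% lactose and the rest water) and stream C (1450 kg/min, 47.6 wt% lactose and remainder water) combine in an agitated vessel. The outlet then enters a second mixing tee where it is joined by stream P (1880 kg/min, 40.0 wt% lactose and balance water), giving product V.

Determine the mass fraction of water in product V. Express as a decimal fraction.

Overall, product flow = 4830 kg/min.
water in = 1500×0.945 + 1450×0.524 + 1880×0.600 = 3305.3 kg/min.
water fraction in V = 0.684.

0.684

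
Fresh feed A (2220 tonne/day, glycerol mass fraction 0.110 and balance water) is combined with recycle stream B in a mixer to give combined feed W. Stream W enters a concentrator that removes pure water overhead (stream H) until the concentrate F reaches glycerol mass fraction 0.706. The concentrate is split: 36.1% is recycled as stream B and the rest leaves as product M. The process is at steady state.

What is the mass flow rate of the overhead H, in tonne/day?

1874 tonne/day

Overall glycerol balance (none leaves overhead): glycerol in fresh feed = glycerol in product, i.e. 2220×0.110 = (1−0.361)·F·0.706.
F = 244.2/(0.706×0.639) = 541.3 tonne/day.
Recycle B = 0.361×541.3 = 195.41 tonne/day.
Combined feed W = 2220 + 195.41 = 2415.4 tonne/day.
Overhead H = W − F = 2415.4 − 541.3 = 1874.1 tonne/day.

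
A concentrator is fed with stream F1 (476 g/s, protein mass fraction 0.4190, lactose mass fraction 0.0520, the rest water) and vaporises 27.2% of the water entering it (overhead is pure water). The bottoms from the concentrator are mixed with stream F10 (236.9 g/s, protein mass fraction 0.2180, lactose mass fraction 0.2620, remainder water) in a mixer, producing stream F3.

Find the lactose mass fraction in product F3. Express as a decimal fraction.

0.1347

Vapour removed = 0.272×0.529×476 = 68.491 g/s; concentrate = 407.51 g/s.
lactose reaching the mixer = 24.752 (from concentrate) + 236.9×0.262 = 86.82 g/s.
Product flow = 407.51 + 236.9 = 644.41 g/s; lactose fraction = 0.1347.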